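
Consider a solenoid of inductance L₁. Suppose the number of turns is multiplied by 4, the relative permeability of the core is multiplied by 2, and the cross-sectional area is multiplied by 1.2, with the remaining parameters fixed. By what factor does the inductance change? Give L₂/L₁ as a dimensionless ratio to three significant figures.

For a solenoid, L ∝ μᵣN²A/ℓ.
L₂/L₁ = (4)^2 × (2) × (1.2) = 38.4.

L₂/L₁ = 38.4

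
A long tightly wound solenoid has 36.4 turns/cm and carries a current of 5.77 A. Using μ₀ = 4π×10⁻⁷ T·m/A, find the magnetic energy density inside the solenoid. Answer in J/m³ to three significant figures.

B = μ₀nI = (4π×10⁻⁷)(3.640×10^3)(5.77) = 2.639×10^-2 T.
u = B²/(2μ₀) = (2.639×10^-2)²/(2×4π×10⁻⁷) = 277.2 J/m³.

u ≈ 277 J/m³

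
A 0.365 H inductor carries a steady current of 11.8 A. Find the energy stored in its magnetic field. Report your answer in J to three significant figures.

Stored magnetic energy: U = ½LI².
U = ½(0.365 H)(11.8 A)² = 25.41 J.

U ≈ 25.4 J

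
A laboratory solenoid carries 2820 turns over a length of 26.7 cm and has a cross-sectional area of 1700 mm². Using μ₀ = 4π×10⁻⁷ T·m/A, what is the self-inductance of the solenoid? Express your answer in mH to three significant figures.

A = 1700 mm² = 1.700×10^-3 m².
For a long solenoid, L = μ₀N²A/ℓ.
L = (4π×10⁻⁷)(2820)²(1.700×10^-3)/(0.267 m) = 6.363×10^-2 H.

L ≈ 63.6 mH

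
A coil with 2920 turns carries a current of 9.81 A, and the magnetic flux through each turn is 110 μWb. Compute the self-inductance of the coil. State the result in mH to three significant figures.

L ≈ 32.7 mH

Self-inductance is defined by L = NΦ_B/I (flux linkage over current).
L = (2920)(1.100×10^-4 Wb)/(9.81 A) = 3.274×10^-2 H.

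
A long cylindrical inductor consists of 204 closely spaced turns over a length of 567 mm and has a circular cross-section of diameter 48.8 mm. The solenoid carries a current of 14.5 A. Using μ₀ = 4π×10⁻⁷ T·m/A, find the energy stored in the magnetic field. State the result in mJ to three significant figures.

A = π(d/2)² = π(2.440×10^-2 m)² = 1.870×10^-3 m².
L = μ₀N²A/ℓ = (4π×10⁻⁷)(204)²(1.870×10^-3)/(0.567) = 1.725×10^-4 H.
U = ½LI² = ½(1.725×10^-4)(14.5)² = 1.814×10^-2 J.

U ≈ 18.1 mJ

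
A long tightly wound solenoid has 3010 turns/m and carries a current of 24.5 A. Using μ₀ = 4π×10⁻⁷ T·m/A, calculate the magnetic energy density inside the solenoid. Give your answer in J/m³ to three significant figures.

u ≈ 3420 J/m³

B = μ₀nI = (4π×10⁻⁷)(3.010×10^3)(24.5) = 9.267×10^-2 T.
u = B²/(2μ₀) = (9.267×10^-2)²/(2×4π×10⁻⁷) = 3.417×10^3 J/m³.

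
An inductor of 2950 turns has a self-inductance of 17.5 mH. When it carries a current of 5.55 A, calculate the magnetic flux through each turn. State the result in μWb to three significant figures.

Φ_B ≈ 32.9 μWb

From L = NΦ_B/I, the flux per turn is Φ_B = LI/N.
Φ_B = (1.750×10^-2 H)(5.55 A)/2950 = 3.292×10^-5 Wb.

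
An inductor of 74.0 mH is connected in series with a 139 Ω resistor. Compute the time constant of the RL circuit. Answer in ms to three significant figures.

τ = L/R = (7.400×10^-2 H)/(139 Ω) = 5.324×10^-4 s.

τ ≈ 0.532 ms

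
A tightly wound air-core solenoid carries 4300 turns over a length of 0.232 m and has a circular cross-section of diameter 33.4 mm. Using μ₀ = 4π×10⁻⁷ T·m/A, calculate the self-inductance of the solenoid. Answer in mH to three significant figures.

A = π(d/2)² = π(1.670×10^-2 m)² = 8.762×10^-4 m².
For a long solenoid, L = μ₀N²A/ℓ.
L = (4π×10⁻⁷)(4300)²(8.762×10^-4)/(0.232 m) = 8.7749×10^-2 H.

L ≈ 87.7 mH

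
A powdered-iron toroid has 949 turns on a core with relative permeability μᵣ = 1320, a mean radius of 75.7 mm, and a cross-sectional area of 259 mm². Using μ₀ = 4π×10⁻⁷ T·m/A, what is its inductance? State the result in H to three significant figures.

L ≈ 0.813 H

For a thin toroid, L = μ₀μᵣN²A/(2πR).
L = (4π×10⁻⁷)(1320)(949)²(2.590×10^-4) / (2π×7.570×10^-2 m) = 0.81347 H.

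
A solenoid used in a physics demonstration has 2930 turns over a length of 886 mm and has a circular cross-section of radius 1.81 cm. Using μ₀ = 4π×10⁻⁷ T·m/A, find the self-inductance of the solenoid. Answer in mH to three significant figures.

L ≈ 12.5 mH

A = πr² = π(1.810×10^-2 m)² = 1.029×10^-3 m².
For a long solenoid, L = μ₀N²A/ℓ.
L = (4π×10⁻⁷)(2930)²(1.029×10^-3)/(0.886 m) = 1.253×10^-2 H.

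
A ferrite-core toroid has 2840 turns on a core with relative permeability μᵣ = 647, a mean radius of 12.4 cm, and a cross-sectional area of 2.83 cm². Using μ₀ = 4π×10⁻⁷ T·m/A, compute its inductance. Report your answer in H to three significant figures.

For a thin toroid, L = μ₀μᵣN²A/(2πR).
L = (4π×10⁻⁷)(647)(2840)²(2.830×10^-4) / (2π×0.124 m) = 2.382 H.

L ≈ 2.38 H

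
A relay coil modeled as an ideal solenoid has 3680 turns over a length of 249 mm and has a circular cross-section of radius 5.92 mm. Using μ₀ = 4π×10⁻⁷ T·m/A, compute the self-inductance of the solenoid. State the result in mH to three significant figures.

A = πr² = π(5.920×10^-3 m)² = 1.101×10^-4 m².
For a long solenoid, L = μ₀N²A/ℓ.
L = (4π×10⁻⁷)(3680)²(1.101×10^-4)/(0.249 m) = 7.5249×10^-3 H.

L ≈ 7.52 mH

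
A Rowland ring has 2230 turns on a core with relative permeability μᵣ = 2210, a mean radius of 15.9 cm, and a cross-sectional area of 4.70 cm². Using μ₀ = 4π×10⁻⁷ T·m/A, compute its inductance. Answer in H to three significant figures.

For a thin toroid, L = μ₀μᵣN²A/(2πR).
L = (4π×10⁻⁷)(2210)(2230)²(4.700×10^-4) / (2π×0.159 m) = 6.497 H.

L ≈ 6.50 H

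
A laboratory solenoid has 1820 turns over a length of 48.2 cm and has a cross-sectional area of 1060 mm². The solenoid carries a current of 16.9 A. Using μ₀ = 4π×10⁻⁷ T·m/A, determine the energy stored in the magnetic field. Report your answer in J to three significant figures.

U ≈ 1.31 J

A = 1060 mm² = 1.060×10^-3 m².
L = μ₀N²A/ℓ = (4π×10⁻⁷)(1820)²(1.060×10^-3)/(0.482) = 9.154×10^-3 H.
U = ½LI² = ½(9.154×10^-3)(16.9)² = 1.307 J.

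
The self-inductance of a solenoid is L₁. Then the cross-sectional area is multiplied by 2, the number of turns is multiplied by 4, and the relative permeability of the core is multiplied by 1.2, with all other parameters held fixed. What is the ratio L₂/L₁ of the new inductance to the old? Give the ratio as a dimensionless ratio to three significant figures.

L₂/L₁ = 38.4

For a solenoid, L ∝ μᵣN²A/ℓ.
L₂/L₁ = (2) × (4)^2 × (1.2) = 38.4.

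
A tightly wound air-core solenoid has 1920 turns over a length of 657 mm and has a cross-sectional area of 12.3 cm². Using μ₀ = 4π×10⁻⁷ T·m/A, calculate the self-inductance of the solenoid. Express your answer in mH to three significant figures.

L ≈ 8.67 mH

A = 12.3 cm² = 1.230×10^-3 m².
For a long solenoid, L = μ₀N²A/ℓ.
L = (4π×10⁻⁷)(1920)²(1.230×10^-3)/(0.657 m) = 8.673×10^-3 H.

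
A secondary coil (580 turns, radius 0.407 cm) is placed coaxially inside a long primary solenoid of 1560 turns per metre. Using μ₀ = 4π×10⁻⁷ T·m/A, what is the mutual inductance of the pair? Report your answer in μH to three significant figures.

M ≈ 59.2 μH

The outer solenoid produces a uniform field B₁ = μ₀n₁I₁ across the inner coil,
so the flux linkage is N₂Φ = N₂B₁A₂ = μ₀n₁N₂A₂·I₁, giving M = μ₀n₁N₂A₂.
A₂ = πr² = π(4.070×10^-3 m)² = 5.204×10^-5 m².
M = (4π×10⁻⁷)(1560)(580)(5.204×10^-5) = 5.917×10^-5 H.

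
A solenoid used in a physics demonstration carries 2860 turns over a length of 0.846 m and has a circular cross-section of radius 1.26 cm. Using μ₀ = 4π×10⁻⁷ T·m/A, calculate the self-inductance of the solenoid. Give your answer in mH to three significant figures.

A = πr² = π(1.260×10^-2 m)² = 4.988×10^-4 m².
For a long solenoid, L = μ₀N²A/ℓ.
L = (4π×10⁻⁷)(2860)²(4.988×10^-4)/(0.846 m) = 6.060×10^-3 H.

L ≈ 6.06 mH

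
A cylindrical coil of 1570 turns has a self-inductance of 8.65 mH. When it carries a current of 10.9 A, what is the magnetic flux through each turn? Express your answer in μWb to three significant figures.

Φ_B ≈ 60.1 μWb

From L = NΦ_B/I, the flux per turn is Φ_B = LI/N.
Φ_B = (8.650×10^-3 H)(10.9 A)/1570 = 6.005×10^-5 Wb.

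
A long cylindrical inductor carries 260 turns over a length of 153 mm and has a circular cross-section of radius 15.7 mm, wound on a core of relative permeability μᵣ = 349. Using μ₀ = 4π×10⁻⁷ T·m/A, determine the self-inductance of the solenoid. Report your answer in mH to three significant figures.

L ≈ 150 mH

A = πr² = π(1.570×10^-2 m)² = 7.744×10^-4 m².
For a long solenoid, L = μ₀μᵣN²A/ℓ.
L = (4π×10⁻⁷)(349)(260)²(7.744×10^-4)/(0.153 m) = 0.1501 H.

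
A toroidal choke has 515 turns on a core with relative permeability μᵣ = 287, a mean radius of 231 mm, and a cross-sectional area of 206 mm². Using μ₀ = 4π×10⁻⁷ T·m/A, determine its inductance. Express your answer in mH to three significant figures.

For a thin toroid, L = μ₀μᵣN²A/(2πR).
L = (4π×10⁻⁷)(287)(515)²(2.060×10^-4) / (2π×0.231 m) = 1.358×10^-2 H.

L ≈ 13.6 mH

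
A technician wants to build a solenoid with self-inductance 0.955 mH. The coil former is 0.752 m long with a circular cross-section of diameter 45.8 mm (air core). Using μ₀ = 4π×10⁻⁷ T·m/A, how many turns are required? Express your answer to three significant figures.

N ≈ 589 turns

A = π(d/2)² = π(2.290×10^-2 m)² = 1.647×10^-3 m².
From L = μ₀N²A/ℓ, N = √(Lℓ / (μ₀A)).
N = √[(9.550×10^-4)(0.752) / ((4π×10⁻⁷)×1.647×10^-3)] = √(3.469×10^5) ≈ 589.0.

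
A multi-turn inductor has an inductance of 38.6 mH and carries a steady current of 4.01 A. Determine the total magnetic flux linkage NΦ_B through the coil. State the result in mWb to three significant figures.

NΦ_B ≈ 155 mWb

From L = NΦ_B/I, the flux linkage is NΦ_B = LI.
NΦ_B = (3.860×10^-2 H)(4.01 A) = 0.1548 Wb.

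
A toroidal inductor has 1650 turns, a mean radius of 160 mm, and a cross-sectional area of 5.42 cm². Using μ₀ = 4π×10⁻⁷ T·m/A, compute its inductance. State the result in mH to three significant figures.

L ≈ 1.84 mH

For a thin toroid, L = μ₀N²A/(2πR).
L = (4π×10⁻⁷)(1650)²(5.420×10^-4) / (2π×0.16 m) = 1.844×10^-3 H.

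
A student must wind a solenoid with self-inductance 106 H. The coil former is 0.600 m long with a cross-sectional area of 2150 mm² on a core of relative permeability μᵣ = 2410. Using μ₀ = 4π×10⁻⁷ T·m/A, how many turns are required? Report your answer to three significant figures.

A = 2150 mm² = 2.150×10^-3 m².
From L = μ₀μᵣN²A/ℓ, N = √(Lℓ / (μ₀μᵣA)).
N = √[(106)(0.6) / ((4π×10⁻⁷)(2410)×2.150×10^-3)] = √(9.768×10^6) ≈ 3125.3.

N ≈ 3130 turns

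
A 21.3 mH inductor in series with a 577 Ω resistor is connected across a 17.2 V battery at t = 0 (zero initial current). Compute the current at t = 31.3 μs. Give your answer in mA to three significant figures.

τ = L/R = 2.130×10^-2/577 = 3.692×10^-5 s; final current I_∞ = ε/R = 17.2/577 = 2.981×10^-2 A.
I(t) = I_∞(1 − e^(−t/τ)) with t/τ = 0.848.
I = (2.981×10^-2)(1 − e^(−0.848)) = 1.704×10^-2 A.

I ≈ 17.0 mA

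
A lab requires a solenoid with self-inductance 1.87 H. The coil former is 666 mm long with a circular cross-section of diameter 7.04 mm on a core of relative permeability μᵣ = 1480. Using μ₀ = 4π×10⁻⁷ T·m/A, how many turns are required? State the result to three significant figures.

N ≈ 4150 turns

A = π(d/2)² = π(3.520×10^-3 m)² = 3.893×10^-5 m².
From L = μ₀μᵣN²A/ℓ, N = √(Lℓ / (μ₀μᵣA)).
N = √[(1.87)(0.666) / ((4π×10⁻⁷)(1480)×3.893×10^-5)] = √(1.720×10^7) ≈ 4147.7.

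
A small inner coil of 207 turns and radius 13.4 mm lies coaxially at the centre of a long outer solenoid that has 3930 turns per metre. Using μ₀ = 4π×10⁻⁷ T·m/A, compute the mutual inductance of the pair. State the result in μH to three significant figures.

M ≈ 577 μH

The outer solenoid produces a uniform field B₁ = μ₀n₁I₁ across the inner coil,
so the flux linkage is N₂Φ = N₂B₁A₂ = μ₀n₁N₂A₂·I₁, giving M = μ₀n₁N₂A₂.
A₂ = πr² = π(1.340×10^-2 m)² = 5.641×10^-4 m².
M = (4π×10⁻⁷)(3930)(207)(5.641×10^-4) = 5.767×10^-4 H.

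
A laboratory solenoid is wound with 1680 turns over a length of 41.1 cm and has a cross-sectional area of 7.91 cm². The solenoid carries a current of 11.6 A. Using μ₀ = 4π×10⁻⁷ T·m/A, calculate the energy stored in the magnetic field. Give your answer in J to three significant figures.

A = 7.91 cm² = 7.910×10^-4 m².
L = μ₀N²A/ℓ = (4π×10⁻⁷)(1680)²(7.910×10^-4)/(0.411) = 6.826×10^-3 H.
U = ½LI² = ½(6.826×10^-3)(11.6)² = 0.4592 J.

U ≈ 0.459 J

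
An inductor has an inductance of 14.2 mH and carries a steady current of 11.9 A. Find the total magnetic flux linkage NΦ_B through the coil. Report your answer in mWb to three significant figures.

NΦ_B ≈ 169 mWb

From L = NΦ_B/I, the flux linkage is NΦ_B = LI.
NΦ_B = (1.420×10^-2 H)(11.9 A) = 0.169 Wb.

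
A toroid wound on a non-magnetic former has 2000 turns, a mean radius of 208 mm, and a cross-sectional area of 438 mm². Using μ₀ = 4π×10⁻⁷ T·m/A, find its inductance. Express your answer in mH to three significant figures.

L ≈ 1.68 mH

For a thin toroid, L = μ₀N²A/(2πR).
L = (4π×10⁻⁷)(2000)²(4.380×10^-4) / (2π×0.208 m) = 1.6846×10^-3 H.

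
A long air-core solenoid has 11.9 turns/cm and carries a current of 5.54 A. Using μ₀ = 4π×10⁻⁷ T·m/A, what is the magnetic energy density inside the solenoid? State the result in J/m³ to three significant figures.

B = μ₀nI = (4π×10⁻⁷)(1.190×10^3)(5.54) = 8.2845×10^-3 T.
u = B²/(2μ₀) = (8.2845×10^-3)²/(2×4π×10⁻⁷) = 27.31 J/m³.

u ≈ 27.3 J/m³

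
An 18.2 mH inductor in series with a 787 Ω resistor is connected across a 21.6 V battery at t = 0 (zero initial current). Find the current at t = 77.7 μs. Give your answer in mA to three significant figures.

τ = L/R = 1.820×10^-2/787 = 2.313×10^-5 s; final current I_∞ = ε/R = 21.6/787 = 2.7446×10^-2 A.
I(t) = I_∞(1 − e^(−t/τ)) with t/τ = 3.360.
I = (2.7446×10^-2)(1 − e^(−3.360)) = 2.649×10^-2 A.

I ≈ 26.5 mA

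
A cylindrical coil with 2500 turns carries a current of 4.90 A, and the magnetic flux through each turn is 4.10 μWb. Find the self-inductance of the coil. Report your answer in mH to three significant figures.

L ≈ 2.09 mH

Self-inductance is defined by L = NΦ_B/I (flux linkage over current).
L = (2500)(4.100×10^-6 Wb)/(4.90 A) = 2.092×10^-3 H.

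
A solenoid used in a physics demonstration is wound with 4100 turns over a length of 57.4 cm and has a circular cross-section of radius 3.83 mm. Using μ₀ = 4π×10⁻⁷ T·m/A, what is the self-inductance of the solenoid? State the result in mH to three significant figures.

A = πr² = π(3.830×10^-3 m)² = 4.608×10^-5 m².
For a long solenoid, L = μ₀N²A/ℓ.
L = (4π×10⁻⁷)(4100)²(4.608×10^-5)/(0.574 m) = 1.696×10^-3 H.

L ≈ 1.70 mH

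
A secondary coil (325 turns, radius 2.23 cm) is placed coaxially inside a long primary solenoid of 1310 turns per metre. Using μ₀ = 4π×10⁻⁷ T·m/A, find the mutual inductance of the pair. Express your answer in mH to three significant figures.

M ≈ 0.836 mH

The outer solenoid produces a uniform field B₁ = μ₀n₁I₁ across the inner coil,
so the flux linkage is N₂Φ = N₂B₁A₂ = μ₀n₁N₂A₂·I₁, giving M = μ₀n₁N₂A₂.
A₂ = πr² = π(2.230×10^-2 m)² = 1.562×10^-3 m².
M = (4π×10⁻⁷)(1310)(325)(1.562×10^-3) = 8.358×10^-4 H.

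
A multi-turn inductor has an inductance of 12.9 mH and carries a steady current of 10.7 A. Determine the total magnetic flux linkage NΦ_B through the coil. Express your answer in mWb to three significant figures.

NΦ_B ≈ 138 mWb

From L = NΦ_B/I, the flux linkage is NΦ_B = LI.
NΦ_B = (1.290×10^-2 H)(10.7 A) = 0.138 Wb.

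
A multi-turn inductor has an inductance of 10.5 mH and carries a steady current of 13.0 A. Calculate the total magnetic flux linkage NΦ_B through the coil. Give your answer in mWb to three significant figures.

NΦ_B ≈ 137 mWb

From L = NΦ_B/I, the flux linkage is NΦ_B = LI.
NΦ_B = (1.050×10^-2 H)(13.0 A) = 0.1365 Wb.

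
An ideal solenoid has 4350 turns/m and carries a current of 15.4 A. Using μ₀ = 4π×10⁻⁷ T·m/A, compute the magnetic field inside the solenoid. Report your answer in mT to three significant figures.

Inside a long solenoid, B = μ₀nI.
B = (4π×10⁻⁷)(4.350×10^3 m⁻¹)(15.4 A) = 8.418×10^-2 T.

B ≈ 84.2 mT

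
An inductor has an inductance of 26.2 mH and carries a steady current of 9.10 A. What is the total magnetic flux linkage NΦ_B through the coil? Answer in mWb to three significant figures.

From L = NΦ_B/I, the flux linkage is NΦ_B = LI.
NΦ_B = (2.620×10^-2 H)(9.10 A) = 0.2384 Wb.

NΦ_B ≈ 238 mWb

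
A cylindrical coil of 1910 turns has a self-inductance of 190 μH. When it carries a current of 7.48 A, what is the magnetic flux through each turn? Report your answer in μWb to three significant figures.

From L = NΦ_B/I, the flux per turn is Φ_B = LI/N.
Φ_B = (1.900×10^-4 H)(7.48 A)/1910 = 7.441×10^-7 Wb.

Φ_B ≈ 0.744 μWb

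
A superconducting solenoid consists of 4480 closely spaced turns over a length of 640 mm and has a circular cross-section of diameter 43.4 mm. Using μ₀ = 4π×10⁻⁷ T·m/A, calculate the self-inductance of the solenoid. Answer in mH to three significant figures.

L ≈ 58.3 mH

A = π(d/2)² = π(2.170×10^-2 m)² = 1.479×10^-3 m².
For a long solenoid, L = μ₀N²A/ℓ.
L = (4π×10⁻⁷)(4480)²(1.479×10^-3)/(0.64 m) = 5.830×10^-2 H.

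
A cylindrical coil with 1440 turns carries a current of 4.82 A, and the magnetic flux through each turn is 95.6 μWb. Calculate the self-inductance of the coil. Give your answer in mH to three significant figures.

Self-inductance is defined by L = NΦ_B/I (flux linkage over current).
L = (1440)(9.560×10^-5 Wb)/(4.82 A) = 2.856×10^-2 H.

L ≈ 28.6 mH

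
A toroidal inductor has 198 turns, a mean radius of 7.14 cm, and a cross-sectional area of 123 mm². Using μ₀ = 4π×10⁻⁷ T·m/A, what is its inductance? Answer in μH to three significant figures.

L ≈ 13.5 μH

For a thin toroid, L = μ₀N²A/(2πR).
L = (4π×10⁻⁷)(198)²(1.230×10^-4) / (2π×7.140×10^-2 m) = 1.351×10^-5 H.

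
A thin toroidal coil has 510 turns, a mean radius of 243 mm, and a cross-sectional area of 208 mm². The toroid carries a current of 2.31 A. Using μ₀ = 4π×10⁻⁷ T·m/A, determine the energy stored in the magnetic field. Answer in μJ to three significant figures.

L = μ₀N²A/(2πR) = (4π×10⁻⁷)(510)²(2.080×10^-4)/(2π×0.243) = 4.453×10^-5 H.
U = ½LI² = ½(4.453×10^-5)(2.31)² = 1.188×10^-4 J.

U ≈ 119 μJ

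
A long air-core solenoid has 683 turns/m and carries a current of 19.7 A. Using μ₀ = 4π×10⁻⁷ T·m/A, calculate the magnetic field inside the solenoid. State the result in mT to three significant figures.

Inside a long solenoid, B = μ₀nI.
B = (4π×10⁻⁷)(683 m⁻¹)(19.7 A) = 1.691×10^-2 T.

B ≈ 16.9 mT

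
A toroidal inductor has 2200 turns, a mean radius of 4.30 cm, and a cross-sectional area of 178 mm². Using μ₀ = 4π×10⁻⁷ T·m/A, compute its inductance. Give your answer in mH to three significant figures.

For a thin toroid, L = μ₀N²A/(2πR).
L = (4π×10⁻⁷)(2200)²(1.780×10^-4) / (2π×4.300×10^-2 m) = 4.007×10^-3 H.

L ≈ 4.01 mH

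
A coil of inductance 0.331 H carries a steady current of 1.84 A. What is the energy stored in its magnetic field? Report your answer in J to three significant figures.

U ≈ 0.560 J

Stored magnetic energy: U = ½LI².
U = ½(0.331 H)(1.84 A)² = 0.5603 J.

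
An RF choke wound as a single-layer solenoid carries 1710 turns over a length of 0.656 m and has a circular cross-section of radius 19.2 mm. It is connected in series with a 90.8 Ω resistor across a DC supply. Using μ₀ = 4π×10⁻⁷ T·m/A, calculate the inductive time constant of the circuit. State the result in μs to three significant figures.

τ ≈ 71.4 μs

A = πr² = π(1.920×10^-2 m)² = 1.158×10^-3 m².
L = μ₀N²A/ℓ = (4π×10⁻⁷)(1710)²(1.158×10^-3)/(0.656) = 6.487×10^-3 H.
τ = L/R = (6.487×10^-3)/(90.8) = 7.144×10^-5 s.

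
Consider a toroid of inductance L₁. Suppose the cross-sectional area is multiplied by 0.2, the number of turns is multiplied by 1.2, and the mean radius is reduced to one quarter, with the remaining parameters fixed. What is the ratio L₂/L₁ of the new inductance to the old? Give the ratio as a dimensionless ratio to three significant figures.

L₂/L₁ = 1.15

For a toroid, L ∝ μᵣN²A/R.
L₂/L₁ = (0.2) × (1.2)^2 × (0.25)^-1 = 1.15.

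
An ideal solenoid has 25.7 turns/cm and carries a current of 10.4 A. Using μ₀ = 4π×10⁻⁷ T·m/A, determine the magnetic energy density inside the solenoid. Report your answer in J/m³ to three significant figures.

u ≈ 449 J/m³

B = μ₀nI = (4π×10⁻⁷)(2.570×10^3)(10.4) = 3.359×10^-2 T.
u = B²/(2μ₀) = (3.359×10^-2)²/(2×4π×10⁻⁷) = 448.9 J/m³.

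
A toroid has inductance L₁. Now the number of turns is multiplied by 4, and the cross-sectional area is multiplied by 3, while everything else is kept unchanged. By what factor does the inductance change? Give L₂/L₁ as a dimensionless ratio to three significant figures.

L₂/L₁ = 48.0

For a toroid, L ∝ μᵣN²A/R.
L₂/L₁ = (4)^2 × (3) = 48.0.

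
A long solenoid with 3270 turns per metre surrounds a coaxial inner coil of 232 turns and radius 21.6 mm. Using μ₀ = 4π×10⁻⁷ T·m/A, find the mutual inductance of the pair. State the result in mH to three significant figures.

The outer solenoid produces a uniform field B₁ = μ₀n₁I₁ across the inner coil,
so the flux linkage is N₂Φ = N₂B₁A₂ = μ₀n₁N₂A₂·I₁, giving M = μ₀n₁N₂A₂.
A₂ = πr² = π(2.160×10^-2 m)² = 1.466×10^-3 m².
M = (4π×10⁻⁷)(3270)(232)(1.466×10^-3) = 1.397×10^-3 H.

M ≈ 1.40 mH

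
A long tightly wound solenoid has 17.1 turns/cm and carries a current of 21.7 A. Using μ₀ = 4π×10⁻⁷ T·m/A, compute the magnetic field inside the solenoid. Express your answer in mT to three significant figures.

B ≈ 46.6 mT

Inside a long solenoid, B = μ₀nI.
B = (4π×10⁻⁷)(1.710×10^3 m⁻¹)(21.7 A) = 4.663×10^-2 T.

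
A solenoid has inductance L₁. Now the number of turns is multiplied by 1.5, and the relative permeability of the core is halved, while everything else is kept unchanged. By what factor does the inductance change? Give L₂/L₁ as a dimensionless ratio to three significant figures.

L₂/L₁ = 1.13

For a solenoid, L ∝ μᵣN²A/ℓ.
L₂/L₁ = (1.5)^2 × (0.5) = 1.13.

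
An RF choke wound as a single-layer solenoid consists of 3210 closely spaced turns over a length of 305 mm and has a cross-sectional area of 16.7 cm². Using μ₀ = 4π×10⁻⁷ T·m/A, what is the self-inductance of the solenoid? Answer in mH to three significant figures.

A = 16.7 cm² = 1.670×10^-3 m².
For a long solenoid, L = μ₀N²A/ℓ.
L = (4π×10⁻⁷)(3210)²(1.670×10^-3)/(0.305 m) = 7.090×10^-2 H.

L ≈ 70.9 mH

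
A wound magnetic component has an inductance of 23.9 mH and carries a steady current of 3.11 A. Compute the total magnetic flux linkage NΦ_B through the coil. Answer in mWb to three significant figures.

From L = NΦ_B/I, the flux linkage is NΦ_B = LI.
NΦ_B = (2.390×10^-2 H)(3.11 A) = 7.433×10^-2 Wb.

NΦ_B ≈ 74.3 mWb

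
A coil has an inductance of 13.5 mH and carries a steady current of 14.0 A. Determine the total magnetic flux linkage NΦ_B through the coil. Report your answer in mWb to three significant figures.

NΦ_B ≈ 189 mWb

From L = NΦ_B/I, the flux linkage is NΦ_B = LI.
NΦ_B = (1.350×10^-2 H)(14.0 A) = 0.189 Wb.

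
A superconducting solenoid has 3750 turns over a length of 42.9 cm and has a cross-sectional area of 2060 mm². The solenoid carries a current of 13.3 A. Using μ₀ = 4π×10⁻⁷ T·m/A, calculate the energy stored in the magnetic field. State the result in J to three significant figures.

U ≈ 7.51 J

A = 2060 mm² = 2.060×10^-3 m².
L = μ₀N²A/ℓ = (4π×10⁻⁷)(3750)²(2.060×10^-3)/(0.429) = 8.486×10^-2 H.
U = ½LI² = ½(8.486×10^-2)(13.3)² = 7.505 J.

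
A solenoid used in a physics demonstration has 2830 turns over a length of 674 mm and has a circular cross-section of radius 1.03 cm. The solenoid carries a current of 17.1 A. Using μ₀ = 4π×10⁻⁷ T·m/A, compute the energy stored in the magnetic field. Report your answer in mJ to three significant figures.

U ≈ 728 mJ

A = πr² = π(1.030×10^-2 m)² = 3.333×10^-4 m².
L = μ₀N²A/ℓ = (4π×10⁻⁷)(2830)²(3.333×10^-4)/(0.674) = 4.977×10^-3 H.
U = ½LI² = ½(4.977×10^-3)(17.1)² = 0.7276 J.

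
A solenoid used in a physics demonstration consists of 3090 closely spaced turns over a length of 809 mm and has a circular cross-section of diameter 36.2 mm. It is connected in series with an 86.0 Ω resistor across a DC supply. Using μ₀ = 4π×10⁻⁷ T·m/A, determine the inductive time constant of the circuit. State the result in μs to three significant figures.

τ ≈ 177 μs

A = π(d/2)² = π(1.810×10^-2 m)² = 1.029×10^-3 m².
L = μ₀N²A/ℓ = (4π×10⁻⁷)(3090)²(1.029×10^-3)/(0.809) = 1.526×10^-2 H.
τ = L/R = (1.526×10^-2)/(86.0) = 1.77495×10^-4 s.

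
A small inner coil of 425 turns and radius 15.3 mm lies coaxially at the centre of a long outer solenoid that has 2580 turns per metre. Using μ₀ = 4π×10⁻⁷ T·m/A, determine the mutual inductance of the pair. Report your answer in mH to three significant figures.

The outer solenoid produces a uniform field B₁ = μ₀n₁I₁ across the inner coil,
so the flux linkage is N₂Φ = N₂B₁A₂ = μ₀n₁N₂A₂·I₁, giving M = μ₀n₁N₂A₂.
A₂ = πr² = π(1.530×10^-2 m)² = 7.354×10^-4 m².
M = (4π×10⁻⁷)(2580)(425)(7.354×10^-4) = 1.013×10^-3 H.

M ≈ 1.01 mH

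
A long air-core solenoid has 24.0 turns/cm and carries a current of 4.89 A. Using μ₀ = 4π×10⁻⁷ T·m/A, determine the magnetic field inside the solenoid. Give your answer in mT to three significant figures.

Inside a long solenoid, B = μ₀nI.
B = (4π×10⁻⁷)(2.400×10^3 m⁻¹)(4.89 A) = 1.4748×10^-2 T.

B ≈ 14.7 mT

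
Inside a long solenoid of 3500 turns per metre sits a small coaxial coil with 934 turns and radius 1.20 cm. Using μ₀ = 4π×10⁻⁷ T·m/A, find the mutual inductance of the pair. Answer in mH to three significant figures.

M ≈ 1.86 mH

The outer solenoid produces a uniform field B₁ = μ₀n₁I₁ across the inner coil,
so the flux linkage is N₂Φ = N₂B₁A₂ = μ₀n₁N₂A₂·I₁, giving M = μ₀n₁N₂A₂.
A₂ = πr² = π(1.200×10^-2 m)² = 4.524×10^-4 m².
M = (4π×10⁻⁷)(3500)(934)(4.524×10^-4) = 1.858×10^-3 H.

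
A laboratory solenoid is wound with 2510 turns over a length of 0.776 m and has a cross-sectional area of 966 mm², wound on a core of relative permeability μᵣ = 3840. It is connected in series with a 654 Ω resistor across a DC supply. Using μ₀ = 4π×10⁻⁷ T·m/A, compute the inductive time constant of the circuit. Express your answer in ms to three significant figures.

τ ≈ 57.9 ms

A = 966 mm² = 9.660×10^-4 m².
L = μ₀μᵣN²A/ℓ = (4π×10⁻⁷)(3840)(2510)²(9.660×10^-4)/(0.776) = 37.84 H.
τ = L/R = (37.84)/(654) = 5.787×10^-2 s.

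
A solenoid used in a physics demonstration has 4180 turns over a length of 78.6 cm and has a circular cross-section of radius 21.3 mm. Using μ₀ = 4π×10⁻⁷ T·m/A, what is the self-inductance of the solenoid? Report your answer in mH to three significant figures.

L ≈ 39.8 mH

A = πr² = π(2.130×10^-2 m)² = 1.425×10^-3 m².
For a long solenoid, L = μ₀N²A/ℓ.
L = (4π×10⁻⁷)(4180)²(1.425×10^-3)/(0.786 m) = 3.982×10^-2 H.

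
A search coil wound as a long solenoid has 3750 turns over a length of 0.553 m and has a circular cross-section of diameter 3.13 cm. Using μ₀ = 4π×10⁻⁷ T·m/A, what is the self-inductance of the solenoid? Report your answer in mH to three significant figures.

L ≈ 24.6 mH

A = π(d/2)² = π(1.565×10^-2 m)² = 7.694×10^-4 m².
For a long solenoid, L = μ₀N²A/ℓ.
L = (4π×10⁻⁷)(3750)²(7.694×10^-4)/(0.553 m) = 2.459×10^-2 H.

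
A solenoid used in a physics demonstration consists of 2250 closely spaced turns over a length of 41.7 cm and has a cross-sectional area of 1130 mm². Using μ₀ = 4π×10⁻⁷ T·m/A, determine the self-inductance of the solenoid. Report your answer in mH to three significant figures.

A = 1130 mm² = 1.130×10^-3 m².
For a long solenoid, L = μ₀N²A/ℓ.
L = (4π×10⁻⁷)(2250)²(1.130×10^-3)/(0.417 m) = 1.724×10^-2 H.

L ≈ 17.2 mH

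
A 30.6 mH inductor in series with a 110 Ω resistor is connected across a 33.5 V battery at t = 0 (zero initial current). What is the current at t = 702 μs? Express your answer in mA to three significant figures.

τ = L/R = 3.060×10^-2/110 = 2.782×10^-4 s; final current I_∞ = ε/R = 33.5/110 = 0.3045 A.
I(t) = I_∞(1 − e^(−t/τ)) with t/τ = 2.524.
I = (0.3045)(1 − e^(−2.524)) = 0.2801 A.

I ≈ 280 mA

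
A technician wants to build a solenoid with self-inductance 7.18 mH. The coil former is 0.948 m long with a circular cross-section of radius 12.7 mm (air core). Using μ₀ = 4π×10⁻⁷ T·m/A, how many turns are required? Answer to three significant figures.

N ≈ 3270 turns

A = πr² = π(1.270×10^-2 m)² = 5.067×10^-4 m².
From L = μ₀N²A/ℓ, N = √(Lℓ / (μ₀A)).
N = √[(7.180×10^-3)(0.948) / ((4π×10⁻⁷)×5.067×10^-4)] = √(1.069×10^7) ≈ 3269.5.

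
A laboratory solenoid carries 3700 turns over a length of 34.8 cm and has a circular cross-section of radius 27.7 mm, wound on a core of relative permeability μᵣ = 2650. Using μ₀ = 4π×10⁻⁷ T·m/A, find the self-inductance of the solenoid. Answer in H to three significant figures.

A = πr² = π(2.770×10^-2 m)² = 2.411×10^-3 m².
For a long solenoid, L = μ₀μᵣN²A/ℓ.
L = (4π×10⁻⁷)(2650)(3700)²(2.411×10^-3)/(0.348 m) = 315.8 H.

L ≈ 316 H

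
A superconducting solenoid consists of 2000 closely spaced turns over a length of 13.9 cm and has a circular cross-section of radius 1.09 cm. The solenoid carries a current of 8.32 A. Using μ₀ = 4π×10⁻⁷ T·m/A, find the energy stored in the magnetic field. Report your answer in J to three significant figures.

A = πr² = π(1.090×10^-2 m)² = 3.733×10^-4 m².
L = μ₀N²A/ℓ = (4π×10⁻⁷)(2000)²(3.733×10^-4)/(0.139) = 1.350×10^-2 H.
U = ½LI² = ½(1.350×10^-2)(8.32)² = 0.4672 J.

U ≈ 0.467 J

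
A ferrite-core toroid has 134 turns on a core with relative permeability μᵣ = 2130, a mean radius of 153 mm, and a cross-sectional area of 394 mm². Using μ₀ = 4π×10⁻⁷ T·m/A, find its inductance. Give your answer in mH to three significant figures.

L ≈ 19.7 mH

For a thin toroid, L = μ₀μᵣN²A/(2πR).
L = (4π×10⁻⁷)(2130)(134)²(3.940×10^-4) / (2π×0.153 m) = 1.970×10^-2 H.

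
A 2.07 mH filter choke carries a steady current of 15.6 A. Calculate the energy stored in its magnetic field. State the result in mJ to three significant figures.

Stored magnetic energy: U = ½LI².
U = ½(2.070×10^-3 H)(15.6 A)² = 0.2519 J.

U ≈ 252 mJ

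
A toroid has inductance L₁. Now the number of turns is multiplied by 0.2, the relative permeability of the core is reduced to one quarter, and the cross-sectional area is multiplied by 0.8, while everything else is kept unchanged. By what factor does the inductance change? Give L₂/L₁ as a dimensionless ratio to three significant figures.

L₂/L₁ = 0.008

For a toroid, L ∝ μᵣN²A/R.
L₂/L₁ = (0.2)^2 × (0.25) × (0.8) = 0.008.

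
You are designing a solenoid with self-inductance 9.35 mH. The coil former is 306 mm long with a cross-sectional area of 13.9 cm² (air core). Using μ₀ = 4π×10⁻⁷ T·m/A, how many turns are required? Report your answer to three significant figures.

N ≈ 1280 turns

A = 13.9 cm² = 1.390×10^-3 m².
From L = μ₀N²A/ℓ, N = √(Lℓ / (μ₀A)).
N = √[(9.350×10^-3)(0.306) / ((4π×10⁻⁷)×1.390×10^-3)] = √(1.638×10^6) ≈ 1279.8.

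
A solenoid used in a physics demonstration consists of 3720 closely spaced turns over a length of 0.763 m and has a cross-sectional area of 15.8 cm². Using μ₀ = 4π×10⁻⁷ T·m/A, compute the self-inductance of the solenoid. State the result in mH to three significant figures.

L ≈ 36.0 mH

A = 15.8 cm² = 1.580×10^-3 m².
For a long solenoid, L = μ₀N²A/ℓ.
L = (4π×10⁻⁷)(3720)²(1.580×10^-3)/(0.763 m) = 3.601×10^-2 H.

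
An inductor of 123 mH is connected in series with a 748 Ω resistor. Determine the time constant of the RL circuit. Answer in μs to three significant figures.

τ = L/R = (0.123 H)/(748 Ω) = 1.644×10^-4 s.

τ ≈ 164 μs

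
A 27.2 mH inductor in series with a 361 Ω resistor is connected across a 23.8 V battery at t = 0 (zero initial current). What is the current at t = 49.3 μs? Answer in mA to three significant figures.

I ≈ 31.7 mA

τ = L/R = 2.720×10^-2/361 = 7.5346×10^-5 s; final current I_∞ = ε/R = 23.8/361 = 6.593×10^-2 A.
I(t) = I_∞(1 − e^(−t/τ)) with t/τ = 0.654.
I = (6.593×10^-2)(1 − e^(−0.654)) = 3.166×10^-2 A.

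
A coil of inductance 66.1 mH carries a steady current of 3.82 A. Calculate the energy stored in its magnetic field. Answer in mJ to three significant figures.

U ≈ 482 mJ

Stored magnetic energy: U = ½LI².
U = ½(6.610×10^-2 H)(3.82 A)² = 0.4823 J.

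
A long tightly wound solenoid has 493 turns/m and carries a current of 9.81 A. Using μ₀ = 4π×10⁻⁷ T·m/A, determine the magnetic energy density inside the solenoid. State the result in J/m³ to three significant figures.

u ≈ 14.7 J/m³

B = μ₀nI = (4π×10⁻⁷)(493)(9.81) = 6.078×10^-3 T.
u = B²/(2μ₀) = (6.078×10^-3)²/(2×4π×10⁻⁷) = 14.7 J/m³.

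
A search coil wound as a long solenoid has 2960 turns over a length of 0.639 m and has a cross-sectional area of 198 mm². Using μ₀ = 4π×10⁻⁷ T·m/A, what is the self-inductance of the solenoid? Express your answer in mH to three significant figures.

A = 198 mm² = 1.980×10^-4 m².
For a long solenoid, L = μ₀N²A/ℓ.
L = (4π×10⁻⁷)(2960)²(1.980×10^-4)/(0.639 m) = 3.412×10^-3 H.

L ≈ 3.41 mH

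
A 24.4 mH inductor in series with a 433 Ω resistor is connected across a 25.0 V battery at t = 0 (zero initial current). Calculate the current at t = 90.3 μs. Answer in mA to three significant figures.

τ = L/R = 2.440×10^-2/433 = 5.635×10^-5 s; final current I_∞ = ε/R = 25.0/433 = 5.774×10^-2 A.
I(t) = I_∞(1 − e^(−t/τ)) with t/τ = 1.602.
I = (5.774×10^-2)(1 − e^(−1.602)) = 4.611×10^-2 A.

I ≈ 46.1 mA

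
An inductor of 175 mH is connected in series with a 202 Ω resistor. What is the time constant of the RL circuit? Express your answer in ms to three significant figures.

τ ≈ 0.866 ms

τ = L/R = (0.175 H)/(202 Ω) = 8.663×10^-4 s.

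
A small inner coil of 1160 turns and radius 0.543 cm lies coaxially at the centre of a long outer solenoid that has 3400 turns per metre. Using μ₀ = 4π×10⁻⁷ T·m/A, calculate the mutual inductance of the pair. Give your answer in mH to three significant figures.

The outer solenoid produces a uniform field B₁ = μ₀n₁I₁ across the inner coil,
so the flux linkage is N₂Φ = N₂B₁A₂ = μ₀n₁N₂A₂·I₁, giving M = μ₀n₁N₂A₂.
A₂ = πr² = π(5.430×10^-3 m)² = 9.263×10^-5 m².
M = (4π×10⁻⁷)(3400)(1160)(9.263×10^-5) = 4.591×10^-4 H.

M ≈ 0.459 mH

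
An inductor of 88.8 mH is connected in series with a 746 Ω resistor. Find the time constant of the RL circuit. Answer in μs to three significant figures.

τ = L/R = (8.880×10^-2 H)/(746 Ω) = 1.190×10^-4 s.

τ ≈ 119 μs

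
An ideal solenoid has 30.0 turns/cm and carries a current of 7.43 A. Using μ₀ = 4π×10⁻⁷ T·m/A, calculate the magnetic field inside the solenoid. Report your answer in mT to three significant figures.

B ≈ 28.0 mT

Inside a long solenoid, B = μ₀nI.
B = (4π×10⁻⁷)(3.000×10^3 m⁻¹)(7.43 A) = 2.801×10^-2 T.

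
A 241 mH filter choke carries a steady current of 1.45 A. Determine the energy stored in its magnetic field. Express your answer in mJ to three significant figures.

U ≈ 253 mJ

Stored magnetic energy: U = ½LI².
U = ½(0.241 H)(1.45 A)² = 0.2534 J.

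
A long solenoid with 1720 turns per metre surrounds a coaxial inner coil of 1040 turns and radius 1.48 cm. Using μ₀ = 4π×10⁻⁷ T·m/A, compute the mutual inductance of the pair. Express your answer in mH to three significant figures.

M ≈ 1.55 mH

The outer solenoid produces a uniform field B₁ = μ₀n₁I₁ across the inner coil,
so the flux linkage is N₂Φ = N₂B₁A₂ = μ₀n₁N₂A₂·I₁, giving M = μ₀n₁N₂A₂.
A₂ = πr² = π(1.480×10^-2 m)² = 6.881×10^-4 m².
M = (4π×10⁻⁷)(1720)(1040)(6.881×10^-4) = 1.547×10^-3 H.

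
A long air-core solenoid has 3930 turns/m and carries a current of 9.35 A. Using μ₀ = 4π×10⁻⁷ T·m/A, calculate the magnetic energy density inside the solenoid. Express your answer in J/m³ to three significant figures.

B = μ₀nI = (4π×10⁻⁷)(3.930×10^3)(9.35) = 4.618×10^-2 T.
u = B²/(2μ₀) = (4.618×10^-2)²/(2×4π×10⁻⁷) = 848.4 J/m³.

u ≈ 848 J/m³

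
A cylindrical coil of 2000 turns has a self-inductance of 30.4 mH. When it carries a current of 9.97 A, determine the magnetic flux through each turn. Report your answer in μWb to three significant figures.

From L = NΦ_B/I, the flux per turn is Φ_B = LI/N.
Φ_B = (3.040×10^-2 H)(9.97 A)/2000 = 1.515×10^-4 Wb.

Φ_B ≈ 152 μWb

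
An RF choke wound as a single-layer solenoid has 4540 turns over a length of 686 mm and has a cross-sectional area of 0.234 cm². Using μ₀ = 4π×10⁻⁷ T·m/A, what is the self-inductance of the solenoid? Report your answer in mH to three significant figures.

L ≈ 0.884 mH

A = 0.234 cm² = 2.340×10^-5 m².
For a long solenoid, L = μ₀N²A/ℓ.
L = (4π×10⁻⁷)(4540)²(2.340×10^-5)/(0.686 m) = 8.835×10^-4 H.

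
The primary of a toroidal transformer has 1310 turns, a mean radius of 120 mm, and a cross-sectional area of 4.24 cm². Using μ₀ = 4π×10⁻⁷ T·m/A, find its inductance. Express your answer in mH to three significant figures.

L ≈ 1.21 mH

For a thin toroid, L = μ₀N²A/(2πR).
L = (4π×10⁻⁷)(1310)²(4.240×10^-4) / (2π×0.12 m) = 1.213×10^-3 H.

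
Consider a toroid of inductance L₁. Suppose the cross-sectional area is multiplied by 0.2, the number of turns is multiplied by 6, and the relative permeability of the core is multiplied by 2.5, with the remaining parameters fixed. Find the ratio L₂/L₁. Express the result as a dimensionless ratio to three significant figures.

For a toroid, L ∝ μᵣN²A/R.
L₂/L₁ = (0.2) × (6)^2 × (2.5) = 18.0.

L₂/L₁ = 18.0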